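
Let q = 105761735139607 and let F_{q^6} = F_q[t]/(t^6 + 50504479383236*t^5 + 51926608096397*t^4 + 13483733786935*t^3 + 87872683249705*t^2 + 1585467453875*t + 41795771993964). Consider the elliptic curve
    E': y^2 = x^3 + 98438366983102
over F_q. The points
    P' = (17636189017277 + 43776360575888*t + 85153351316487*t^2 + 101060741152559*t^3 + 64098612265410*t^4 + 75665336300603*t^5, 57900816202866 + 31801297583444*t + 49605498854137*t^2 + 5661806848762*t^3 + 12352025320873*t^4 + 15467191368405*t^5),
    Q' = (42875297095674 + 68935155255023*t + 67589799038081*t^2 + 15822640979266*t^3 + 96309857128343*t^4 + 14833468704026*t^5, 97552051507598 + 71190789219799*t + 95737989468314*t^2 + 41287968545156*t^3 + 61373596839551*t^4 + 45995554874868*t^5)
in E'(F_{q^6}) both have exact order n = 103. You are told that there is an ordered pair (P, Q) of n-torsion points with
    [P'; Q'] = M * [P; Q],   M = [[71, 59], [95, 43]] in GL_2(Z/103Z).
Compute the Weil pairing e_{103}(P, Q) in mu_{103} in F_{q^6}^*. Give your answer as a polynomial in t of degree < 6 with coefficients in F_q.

Since e_{103}(P,P)=e_{103}(Q,Q)=1 and e_{103}(Q,P)=e_{103}(P,Q)^{-1}, expanding e_{103}(71*P + 59*Q,95*P + 43*Q) leaves e(P,Q)^det(M).
71*43 - 59*95 = -2552; reduced mod 103: det = 23, inverse 9.
Miller loop for e_{103} over F_{105761735139607^6}: bits of 103 = 1100111; 6 double steps + 4 add steps, l/v at each.
Miller gives e_{103}(P',Q') = 67489626235178 + 36904868215588*t + 20073349892883*t^2 + 84768204039151*t^3 + 97795646886116*t^4 + 33758615604478*t^5 in F_{105761735139607^6}.
Thus e_{103}(P,Q) = 100396968788984 + 51669238361873*t + 8422048846232*t^2 + 96063807884129*t^3 + 48289959822184*t^4 + 92269398831146*t^5.

100396968788984 + 51669238361873*t + 8422048846232*t^2 + 96063807884129*t^3 + 48289959822184*t^4 + 92269398831146*t^5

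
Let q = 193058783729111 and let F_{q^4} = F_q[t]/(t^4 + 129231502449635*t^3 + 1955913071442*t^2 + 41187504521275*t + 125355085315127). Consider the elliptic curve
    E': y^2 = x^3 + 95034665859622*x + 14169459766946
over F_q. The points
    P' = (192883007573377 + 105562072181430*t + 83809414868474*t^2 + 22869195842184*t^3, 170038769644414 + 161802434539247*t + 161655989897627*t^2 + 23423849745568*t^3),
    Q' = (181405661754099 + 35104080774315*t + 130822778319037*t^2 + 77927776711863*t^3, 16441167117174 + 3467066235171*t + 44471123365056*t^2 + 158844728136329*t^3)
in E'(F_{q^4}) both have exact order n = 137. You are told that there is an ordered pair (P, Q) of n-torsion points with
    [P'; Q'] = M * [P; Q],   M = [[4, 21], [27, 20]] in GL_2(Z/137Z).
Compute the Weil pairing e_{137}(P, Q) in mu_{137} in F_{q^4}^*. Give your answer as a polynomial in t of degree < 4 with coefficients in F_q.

141576686176667 + 65662632247871*t + 26822168881920*t^2 + 57108512344178*t^3

Alternating bilinearity on E[137] (values in mu_{137} in F_{193058783729111^4}) gives e(P',Q') = e(P,Q)^det(M).
Inverting 61 mod 137: 9. Thus e_{137}(P,Q) = e(P',Q')^{9}.
Miller loop for e_{137} over F_{193058783729111^4}: bits of 137 = 10001001; 7 double steps + 2 add steps, l/v at each.
Result: e(P',Q') = 54096852284356 + 69618807183477*t + 150538001814002*t^2 + 146698452967451*t^3.
Thus e_{137}(P,Q) = 141576686176667 + 65662632247871*t + 26822168881920*t^2 + 57108512344178*t^3.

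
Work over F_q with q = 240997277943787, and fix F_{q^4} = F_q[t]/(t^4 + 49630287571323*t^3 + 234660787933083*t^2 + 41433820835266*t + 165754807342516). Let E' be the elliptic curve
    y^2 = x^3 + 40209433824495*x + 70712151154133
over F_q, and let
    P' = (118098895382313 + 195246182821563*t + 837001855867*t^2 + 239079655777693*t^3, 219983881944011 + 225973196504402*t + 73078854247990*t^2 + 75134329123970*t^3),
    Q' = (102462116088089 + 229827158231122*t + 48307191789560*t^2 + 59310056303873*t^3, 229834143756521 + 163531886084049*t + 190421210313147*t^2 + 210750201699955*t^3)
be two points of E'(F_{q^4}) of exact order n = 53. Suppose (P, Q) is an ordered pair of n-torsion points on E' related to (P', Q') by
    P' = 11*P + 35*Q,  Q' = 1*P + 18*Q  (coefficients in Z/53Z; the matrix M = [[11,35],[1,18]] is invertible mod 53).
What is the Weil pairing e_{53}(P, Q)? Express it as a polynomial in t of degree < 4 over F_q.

18272080573013 + 126067651618401*t + 143512197363210*t^2 + 199439710059751*t^3

Alternating bilinearity on E[53] (values in mu_{53} in F_{240997277943787^4}) gives e(P',Q') = e(P,Q)^det(M).
Hence e(P,Q) = e(P',Q')^{40} where 40 = 4^{-1} mod 53.
Build f_{53,P'} and f_{53,Q'} via the 6-bit ladder of 53=110101_2; evaluate at shifted divisors; quotient in F_{240997277943787^4}.
Result: e(P',Q') = 86500999175289 + 40442023549588*t + 34093934748738*t^2 + 169608706527373*t^3.
e_{53}(P,Q) = (86500999175289 + 40442023549588*t + 34093934748738*t^2 + 169608706527373*t^3)^{40} = 18272080573013 + 126067651618401*t + 143512197363210*t^2 + 199439710059751*t^3.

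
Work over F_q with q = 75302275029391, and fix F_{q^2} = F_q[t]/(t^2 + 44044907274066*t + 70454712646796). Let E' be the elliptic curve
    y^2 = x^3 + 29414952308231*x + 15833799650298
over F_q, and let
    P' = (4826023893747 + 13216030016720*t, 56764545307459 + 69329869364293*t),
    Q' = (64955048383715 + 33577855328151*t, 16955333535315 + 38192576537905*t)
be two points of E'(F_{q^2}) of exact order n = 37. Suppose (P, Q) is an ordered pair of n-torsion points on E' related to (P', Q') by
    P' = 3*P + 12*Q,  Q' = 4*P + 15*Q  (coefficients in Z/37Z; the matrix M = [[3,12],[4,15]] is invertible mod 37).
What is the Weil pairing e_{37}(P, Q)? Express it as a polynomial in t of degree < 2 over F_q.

2994987608158 + 70146502780993*t

Under M = [[3,12],[4,15]] in GL_2(Z/37), e_{37}(P',Q') = e_{37}(P,Q)^(3*15-12*4 mod 37).
det M = 3*15 - 12*4 = -3 = 34 (mod 37); 34^{-1} = 12 (mod 37).
n = 37 = (100101)_2 (6 bits, wt 3); accumulate f_{37,P'}(Q'+S)/f_{37,P'}(S) along the 5-step ladder.
f_P(D_Q)/f_Q(D_P) = 22019129798236 + 22983575739182*t.
Raise to 12: e(P,Q) = 2994987608158 + 70146502780993*t in mu_{37}.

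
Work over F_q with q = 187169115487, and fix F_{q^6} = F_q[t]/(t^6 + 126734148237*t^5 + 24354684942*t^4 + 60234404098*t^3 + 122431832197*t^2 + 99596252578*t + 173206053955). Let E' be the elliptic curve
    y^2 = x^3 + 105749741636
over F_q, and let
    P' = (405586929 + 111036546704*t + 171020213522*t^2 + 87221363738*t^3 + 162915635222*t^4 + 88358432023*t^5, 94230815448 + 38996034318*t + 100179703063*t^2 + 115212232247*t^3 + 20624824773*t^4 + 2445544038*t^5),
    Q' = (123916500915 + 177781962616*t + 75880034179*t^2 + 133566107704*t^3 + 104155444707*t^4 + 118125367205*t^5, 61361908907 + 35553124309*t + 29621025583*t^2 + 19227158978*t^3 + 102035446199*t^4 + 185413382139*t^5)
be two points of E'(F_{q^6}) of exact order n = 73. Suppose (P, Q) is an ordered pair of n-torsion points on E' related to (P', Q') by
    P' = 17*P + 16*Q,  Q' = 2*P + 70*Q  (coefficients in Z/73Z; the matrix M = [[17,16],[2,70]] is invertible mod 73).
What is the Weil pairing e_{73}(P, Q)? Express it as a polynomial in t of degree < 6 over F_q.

Under M = [[17,16],[2,70]] in GL_2(Z/73), e_{73}(P',Q') = e_{73}(P,Q)^(17*70-16*2 mod 73).
So e_{73}(P,Q) = e_{73}(P',Q')^{51}, since 63*51 = 1 mod 73.
n = 73 = (1001001)_2 (7 bits, wt 3); accumulate f_{73,P'}(Q'+S)/f_{73,P'}(S) along the 6-step ladder.
Miller gives e_{73}(P',Q') = 92676625000 + 130684560419*t + 186959850143*t^2 + 45377265695*t^3 + 31231803071*t^4 + 3646891595*t^5 in F_{187169115487^6}.
Finally e_{73}(P,Q) = 18316866422 + 168864858282*t + 160046070319*t^2 + 84733882882*t^3 + 119795415416*t^4 + 83686699720*t^5.

18316866422 + 168864858282*t + 160046070319*t^2 + 84733882882*t^3 + 119795415416*t^4 + 83686699720*t^5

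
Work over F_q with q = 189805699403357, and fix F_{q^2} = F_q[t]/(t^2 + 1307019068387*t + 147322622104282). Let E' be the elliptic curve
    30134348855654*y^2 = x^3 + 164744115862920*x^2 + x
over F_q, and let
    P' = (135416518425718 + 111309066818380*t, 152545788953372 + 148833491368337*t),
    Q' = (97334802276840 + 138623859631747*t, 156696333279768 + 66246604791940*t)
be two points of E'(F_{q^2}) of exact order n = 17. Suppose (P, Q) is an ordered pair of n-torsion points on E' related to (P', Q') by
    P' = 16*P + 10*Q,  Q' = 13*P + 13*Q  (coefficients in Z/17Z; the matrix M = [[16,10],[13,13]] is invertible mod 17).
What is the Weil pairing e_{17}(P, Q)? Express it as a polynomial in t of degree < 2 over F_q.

The 17-Weil pairing on E[17] over F_{189805699403357} is alternating-bilinear: e_{17}(P',Q') = e_{17}(P,Q)^det(M).
16*13 - 10*13 = 78; reduced mod 17: det = 10, inverse 12.
(x,y)|->(39444721822914x+49458944996052,39444721822914y) sends E' to y^2=x^3+57308495934109*x+60569677245561.
n = 17 = (10001)_2 (5 bits, wt 2); accumulate f_{17,P'}(Q'+S)/f_{17,P'}(S) along the 4-step ladder.
Miller gives e_{17}(P',Q') = 59471575749653 + 35223331364505*t in F_{189805699403357^2}.
Thus e_{17}(P,Q) = 82121945805158 + 111380507541129*t.

82121945805158 + 111380507541129*t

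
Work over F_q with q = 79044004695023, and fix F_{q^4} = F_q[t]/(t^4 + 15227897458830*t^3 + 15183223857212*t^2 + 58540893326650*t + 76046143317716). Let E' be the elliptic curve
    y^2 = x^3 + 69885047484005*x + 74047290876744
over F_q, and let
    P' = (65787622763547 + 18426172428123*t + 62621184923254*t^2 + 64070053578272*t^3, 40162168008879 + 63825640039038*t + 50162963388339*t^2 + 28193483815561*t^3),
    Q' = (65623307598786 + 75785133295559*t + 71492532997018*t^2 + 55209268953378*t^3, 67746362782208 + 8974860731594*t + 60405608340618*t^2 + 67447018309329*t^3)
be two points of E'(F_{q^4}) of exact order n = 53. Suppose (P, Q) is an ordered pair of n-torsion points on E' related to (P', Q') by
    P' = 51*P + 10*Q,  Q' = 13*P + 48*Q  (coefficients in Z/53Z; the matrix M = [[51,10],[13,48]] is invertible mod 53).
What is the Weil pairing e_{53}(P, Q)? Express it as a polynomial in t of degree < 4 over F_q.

54028822967742 + 34687358565048*t + 1199802636086*t^2 + 71731545158791*t^3

e_{53}(aP+bQ,cP+dQ) = e_{53}(P,Q)^(ad-bc); with (a,b,c,d)=(51,10,13,48) this gives the det-53 law.
det(M) mod 53 = 39; its inverse in (Z/53)^* is 34 (check: 39*34 mod 53 = 1).
6-bit Miller (110101) on E'/F_{79044004695023} with a'=69885047484005, b'=74047290876744: accumulate tangent/chord ratios at Q'+S and P'+S'.
The quotient is 57168213341425 + 42220114505001*t + 76940588318250*t^2 + 40931422683814*t^3.
Raise to 34: e(P,Q) = 54028822967742 + 34687358565048*t + 1199802636086*t^2 + 71731545158791*t^3 in mu_{53}.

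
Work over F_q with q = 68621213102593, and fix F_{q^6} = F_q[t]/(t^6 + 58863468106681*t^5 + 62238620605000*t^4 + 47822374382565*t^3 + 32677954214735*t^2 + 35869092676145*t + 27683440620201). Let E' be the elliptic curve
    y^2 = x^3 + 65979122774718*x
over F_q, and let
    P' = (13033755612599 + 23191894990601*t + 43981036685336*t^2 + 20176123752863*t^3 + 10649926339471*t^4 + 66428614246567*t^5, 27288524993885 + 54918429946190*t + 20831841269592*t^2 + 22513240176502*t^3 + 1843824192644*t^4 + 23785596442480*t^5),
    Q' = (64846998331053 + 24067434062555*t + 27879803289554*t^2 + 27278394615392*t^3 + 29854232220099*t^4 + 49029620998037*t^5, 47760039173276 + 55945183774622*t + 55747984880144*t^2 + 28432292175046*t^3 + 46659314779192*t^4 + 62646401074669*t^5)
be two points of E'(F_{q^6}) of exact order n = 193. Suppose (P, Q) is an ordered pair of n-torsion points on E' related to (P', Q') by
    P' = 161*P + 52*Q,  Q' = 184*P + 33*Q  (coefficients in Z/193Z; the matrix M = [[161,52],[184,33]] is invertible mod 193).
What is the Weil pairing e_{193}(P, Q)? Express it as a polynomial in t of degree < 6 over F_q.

65004600356599 + 34972194396447*t + 67247514911893*t^2 + 25380948063962*t^3 + 67870908384572*t^4 + 44796333853213*t^5

e_{193}(aP+bQ,cP+dQ) = e_{193}(P,Q)^(ad-bc); with (a,b,c,d)=(161,52,184,33) this gives the det-193 law.
det M = 161*33 - 52*184 = -4255 = 184 (mod 193); 184^{-1} = 150 (mod 193).
Miller loop for e_{193} over F_{68621213102593^6}: bits of 193 = 11000001; 7 double steps + 2 add steps, l/v at each.
Result: e(P',Q') = 48585985588110 + 41106973244476*t + 50993328502552*t^2 + 64269156336982*t^3 + 16526931305959*t^4 + 61488695540446*t^5.
(48585985588110 + 41106973244476*t + 50993328502552*t^2 + 64269156336982*t^3 + 16526931305959*t^4 + 61488695540446*t^5)^{150} mod (68621213102593,f) = 65004600356599 + 34972194396447*t + 67247514911893*t^2 + 25380948063962*t^3 + 67870908384572*t^4 + 44796333853213*t^5.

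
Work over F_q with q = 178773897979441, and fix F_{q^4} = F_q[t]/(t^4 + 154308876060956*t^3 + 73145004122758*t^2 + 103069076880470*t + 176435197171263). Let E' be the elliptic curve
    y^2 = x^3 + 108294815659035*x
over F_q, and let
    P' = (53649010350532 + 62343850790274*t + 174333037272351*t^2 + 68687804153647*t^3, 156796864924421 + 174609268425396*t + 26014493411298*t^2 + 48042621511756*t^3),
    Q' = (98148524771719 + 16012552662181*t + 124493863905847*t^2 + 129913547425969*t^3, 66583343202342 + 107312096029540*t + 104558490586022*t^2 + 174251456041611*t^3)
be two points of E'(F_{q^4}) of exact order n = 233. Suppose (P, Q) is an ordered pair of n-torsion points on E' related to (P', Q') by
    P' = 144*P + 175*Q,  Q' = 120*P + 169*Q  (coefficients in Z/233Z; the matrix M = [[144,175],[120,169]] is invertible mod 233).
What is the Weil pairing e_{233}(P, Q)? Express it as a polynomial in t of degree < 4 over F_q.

Since e_{233}(P,P)=e_{233}(Q,Q)=1 and e_{233}(Q,P)=e_{233}(P,Q)^{-1}, expanding e_{233}(144*P + 175*Q,120*P + 169*Q) leaves e(P,Q)^det(M).
So e_{233}(P,Q) = e_{233}(P',Q')^{148}, since 74*148 = 1 mod 233.
8-bit Miller (11101001) on E'/F_{178773897979441} with a'=108294815659035, b'=0: accumulate tangent/chord ratios at Q'+S and P'+S'.
The quotient is 150592819650325 + 41592505581057*t + 46446063712531*t^2 + 9949556229763*t^3.
Thus e_{233}(P,Q) = 148324312604781 + 27844204276205*t + 121085292632437*t^2 + 146571365115534*t^3.

148324312604781 + 27844204276205*t + 121085292632437*t^2 + 146571365115534*t^3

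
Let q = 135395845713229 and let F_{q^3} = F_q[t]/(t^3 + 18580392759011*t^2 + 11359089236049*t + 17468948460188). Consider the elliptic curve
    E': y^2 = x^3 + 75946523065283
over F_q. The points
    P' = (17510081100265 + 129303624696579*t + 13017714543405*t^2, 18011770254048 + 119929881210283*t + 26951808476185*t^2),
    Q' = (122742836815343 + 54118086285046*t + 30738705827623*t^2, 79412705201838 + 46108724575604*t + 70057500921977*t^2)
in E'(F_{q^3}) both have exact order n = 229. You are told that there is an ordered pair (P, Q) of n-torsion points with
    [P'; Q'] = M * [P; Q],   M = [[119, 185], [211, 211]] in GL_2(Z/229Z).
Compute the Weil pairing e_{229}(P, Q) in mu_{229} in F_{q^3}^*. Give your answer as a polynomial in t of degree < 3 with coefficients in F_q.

64894568243342 + 118483869629844*t + 122858020305503*t^2

Since e_{229}(P,P)=e_{229}(Q,Q)=1 and e_{229}(Q,P)=e_{229}(P,Q)^{-1}, expanding e_{229}(119*P + 185*Q,211*P + 211*Q) leaves e(P,Q)^det(M).
119*211 - 185*211 = -13926; reduced mod 229: det = 43, inverse 16.
Miller loop for e_{229} over F_{135395845713229^3}: bits of 229 = 11100101; 7 double steps + 4 add steps, l/v at each.
f_P(D_Q)/f_Q(D_P) = 82666728048135 + 124148225421870*t + 67774711534051*t^2.
Hence e(P,Q) = 64894568243342 + 118483869629844*t + 122858020305503*t^2 in F_{135395845713229^3}^*.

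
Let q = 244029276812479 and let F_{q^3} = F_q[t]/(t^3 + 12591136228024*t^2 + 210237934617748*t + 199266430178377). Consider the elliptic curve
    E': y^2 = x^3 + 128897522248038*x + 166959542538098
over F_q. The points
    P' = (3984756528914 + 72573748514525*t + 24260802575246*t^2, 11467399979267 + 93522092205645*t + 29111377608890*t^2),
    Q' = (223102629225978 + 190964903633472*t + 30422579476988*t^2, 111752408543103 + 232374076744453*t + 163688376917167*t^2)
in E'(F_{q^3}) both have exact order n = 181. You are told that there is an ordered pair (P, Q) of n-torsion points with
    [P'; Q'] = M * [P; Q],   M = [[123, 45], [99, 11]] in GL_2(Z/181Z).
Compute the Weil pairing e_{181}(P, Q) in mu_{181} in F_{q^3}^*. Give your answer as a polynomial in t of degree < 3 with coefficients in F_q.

210061083092830 + 107997641199195*t + 145308439249525*t^2

Under M = [[123,45],[99,11]] in GL_2(Z/181), e_{181}(P',Q') = e_{181}(P,Q)^(123*11-45*99 mod 181).
det M = 123*11 - 45*99 = -3102 = 156 (mod 181); 156^{-1} = 152 (mod 181).
n = 181 = (10110101)_2 (8 bits, wt 5); accumulate f_{181,P'}(Q'+S)/f_{181,P'}(S) along the 7-step ladder.
e_{181}(P',Q') = 90190698556534 + 30444239979933*t + 22661837807001*t^2.
Hence e(P,Q) = 210061083092830 + 107997641199195*t + 145308439249525*t^2 in F_{244029276812479^3}^*.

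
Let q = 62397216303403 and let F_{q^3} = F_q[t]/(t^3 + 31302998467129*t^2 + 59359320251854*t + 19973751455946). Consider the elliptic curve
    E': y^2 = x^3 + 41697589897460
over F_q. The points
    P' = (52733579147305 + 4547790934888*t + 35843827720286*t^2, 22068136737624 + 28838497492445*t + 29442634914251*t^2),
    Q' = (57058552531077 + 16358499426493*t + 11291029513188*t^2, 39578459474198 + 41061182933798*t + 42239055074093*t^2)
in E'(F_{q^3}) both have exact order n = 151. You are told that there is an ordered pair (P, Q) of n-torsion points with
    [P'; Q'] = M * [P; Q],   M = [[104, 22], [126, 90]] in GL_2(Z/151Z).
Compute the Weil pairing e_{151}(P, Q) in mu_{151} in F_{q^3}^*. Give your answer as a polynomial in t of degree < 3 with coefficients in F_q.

Under M = [[104,22],[126,90]] in GL_2(Z/151), e_{151}(P',Q') = e_{151}(P,Q)^(104*90-22*126 mod 151).
Inverting 95 mod 151: 62. Thus e_{151}(P,Q) = e(P',Q')^{62}.
Double-and-add over 10010111: 8-1 doublings, 5-1 additions; each step l_{T,T}/v_{2T} or l_{T,P'}/v at Q'+S for random S.
The quotient is 40312657292077 + 14487735685906*t + 36613206549915*t^2.
e_{151}(P,Q) = (40312657292077 + 14487735685906*t + 36613206549915*t^2)^{62} = 52127072346417 + 4697413311217*t + 49853241400525*t^2.

52127072346417 + 4697413311217*t + 49853241400525*t^2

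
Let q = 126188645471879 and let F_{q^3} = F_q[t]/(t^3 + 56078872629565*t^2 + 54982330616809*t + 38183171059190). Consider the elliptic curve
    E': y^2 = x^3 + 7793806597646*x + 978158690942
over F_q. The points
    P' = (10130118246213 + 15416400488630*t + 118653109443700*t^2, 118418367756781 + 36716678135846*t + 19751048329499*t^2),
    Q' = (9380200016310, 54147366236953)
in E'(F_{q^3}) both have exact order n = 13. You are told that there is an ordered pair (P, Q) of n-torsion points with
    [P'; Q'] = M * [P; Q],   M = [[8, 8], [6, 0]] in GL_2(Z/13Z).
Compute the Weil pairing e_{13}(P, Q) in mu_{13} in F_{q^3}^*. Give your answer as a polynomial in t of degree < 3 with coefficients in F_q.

Under M = [[8,8],[6,0]] in GL_2(Z/13), e_{13}(P',Q') = e_{13}(P,Q)^(8*0-8*6 mod 13).
Hence e(P,Q) = e(P',Q')^{10} where 10 = 4^{-1} mod 13.
Build f_{13,P'} and f_{13,Q'} via the 4-bit ladder of 13=1101_2; evaluate at shifted divisors; quotient in F_{126188645471879^3}.
So e_{13}(P',Q') = 14258417948580 + 40169259388507*t + 19923782617781*t^2.
Thus e_{13}(P,Q) = 124498665720654 + 18137118842174*t + 68753844449416*t^2.

124498665720654 + 18137118842174*t + 68753844449416*t^2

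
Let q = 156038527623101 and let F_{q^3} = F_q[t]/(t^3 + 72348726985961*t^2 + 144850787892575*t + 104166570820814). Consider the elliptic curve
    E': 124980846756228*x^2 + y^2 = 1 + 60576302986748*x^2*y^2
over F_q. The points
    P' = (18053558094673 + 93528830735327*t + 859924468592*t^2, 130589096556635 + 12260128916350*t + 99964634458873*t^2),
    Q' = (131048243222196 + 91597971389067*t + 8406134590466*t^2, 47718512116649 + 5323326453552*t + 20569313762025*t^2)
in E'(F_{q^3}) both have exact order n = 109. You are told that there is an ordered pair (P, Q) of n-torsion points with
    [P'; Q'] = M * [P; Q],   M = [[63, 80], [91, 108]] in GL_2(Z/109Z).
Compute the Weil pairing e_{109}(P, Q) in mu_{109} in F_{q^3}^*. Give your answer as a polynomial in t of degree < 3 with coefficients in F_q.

124746804606181 + 84028719080335*t + 85129345369296*t^2

Alternating bilinearity on E[109] (values in mu_{109} in F_{156038527623101^3}) gives e(P',Q') = e(P,Q)^det(M).
det M = 63*108 - 80*91 = -476 = 69 (mod 109); 69^{-1} = 79 (mod 109).
Edwards a_E,d_E -> Montgomery A=129666942284923,B=127534803980968 -> Weierstrass 132411317053791,86466954512394 via alpha=82939034164863,beta=16101135942370.
Build f_{109,P'} and f_{109,Q'} via the 7-bit ladder of 109=1101101_2; evaluate at shifted divisors; quotient in F_{156038527623101^3}.
f_P(D_Q)/f_Q(D_P) = 16409608720692 + 129282218919692*t + 144884523238821*t^2.
Raise to 79: e(P,Q) = 124746804606181 + 84028719080335*t + 85129345369296*t^2 in mu_{109}.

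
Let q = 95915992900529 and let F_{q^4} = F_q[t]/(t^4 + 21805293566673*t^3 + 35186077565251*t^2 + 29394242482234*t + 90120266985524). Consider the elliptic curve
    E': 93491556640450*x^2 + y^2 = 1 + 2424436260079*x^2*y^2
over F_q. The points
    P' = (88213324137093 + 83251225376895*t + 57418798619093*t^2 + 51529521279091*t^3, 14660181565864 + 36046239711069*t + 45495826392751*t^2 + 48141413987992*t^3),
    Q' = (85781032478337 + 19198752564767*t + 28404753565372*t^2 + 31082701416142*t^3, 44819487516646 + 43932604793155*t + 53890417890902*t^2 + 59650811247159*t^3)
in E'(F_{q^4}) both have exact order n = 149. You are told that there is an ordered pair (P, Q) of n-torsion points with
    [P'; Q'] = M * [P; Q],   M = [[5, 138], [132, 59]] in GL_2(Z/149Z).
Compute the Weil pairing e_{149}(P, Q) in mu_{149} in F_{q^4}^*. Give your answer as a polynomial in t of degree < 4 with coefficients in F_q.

30168698316117 + 25068618140389*t + 5544827317889*t^2 + 31091845923418*t^3

Alternating bilinearity on E[149] (values in mu_{149} in F_{95915992900529^4}) gives e(P',Q') = e(P,Q)^det(M).
5*59 - 138*132 = -17921; reduced mod 149: det = 108, inverse 109.
Map (x,y)_Ed via u=(1+y)/(1-y), v=(1+y)/((1-y)x) to Montgomery A=0,B=45767072142759; then to (a',b')=(76339530030982,0).
8-bit Miller (10010101) on E'/F_{95915992900529} with a'=76339530030982, b'=0: accumulate tangent/chord ratios at Q'+S and P'+S'.
e_{149}(P',Q') = 60040499700514 + 77317979383611*t + 80455421242227*t^2 + 6367537086843*t^3.
Finally e_{149}(P,Q) = 30168698316117 + 25068618140389*t + 5544827317889*t^2 + 31091845923418*t^3.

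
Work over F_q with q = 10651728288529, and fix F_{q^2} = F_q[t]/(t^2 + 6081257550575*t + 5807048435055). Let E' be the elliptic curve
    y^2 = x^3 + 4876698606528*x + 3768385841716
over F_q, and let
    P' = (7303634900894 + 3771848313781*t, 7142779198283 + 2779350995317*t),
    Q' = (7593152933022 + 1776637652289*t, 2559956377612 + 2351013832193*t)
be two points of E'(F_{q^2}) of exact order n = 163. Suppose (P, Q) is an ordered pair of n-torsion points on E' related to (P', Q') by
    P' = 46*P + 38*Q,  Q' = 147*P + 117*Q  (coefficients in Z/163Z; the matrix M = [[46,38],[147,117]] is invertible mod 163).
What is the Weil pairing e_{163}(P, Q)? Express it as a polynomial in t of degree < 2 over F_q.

7001545407907 + 2940871017313*t

Alternating bilinearity on E[163] (values in mu_{163} in F_{10651728288529^2}) gives e(P',Q') = e(P,Q)^det(M).
So e_{163}(P,Q) = e_{163}(P',Q')^{159}, since 122*159 = 1 mod 163.
Double-and-add over 10100011: 8-1 doublings, 4-1 additions; each step l_{T,T}/v_{2T} or l_{T,P'}/v at Q'+S for random S.
e_{163}(P',Q') = 914412401896 + 8548453590209*t.
Finally e_{163}(P,Q) = 7001545407907 + 2940871017313*t.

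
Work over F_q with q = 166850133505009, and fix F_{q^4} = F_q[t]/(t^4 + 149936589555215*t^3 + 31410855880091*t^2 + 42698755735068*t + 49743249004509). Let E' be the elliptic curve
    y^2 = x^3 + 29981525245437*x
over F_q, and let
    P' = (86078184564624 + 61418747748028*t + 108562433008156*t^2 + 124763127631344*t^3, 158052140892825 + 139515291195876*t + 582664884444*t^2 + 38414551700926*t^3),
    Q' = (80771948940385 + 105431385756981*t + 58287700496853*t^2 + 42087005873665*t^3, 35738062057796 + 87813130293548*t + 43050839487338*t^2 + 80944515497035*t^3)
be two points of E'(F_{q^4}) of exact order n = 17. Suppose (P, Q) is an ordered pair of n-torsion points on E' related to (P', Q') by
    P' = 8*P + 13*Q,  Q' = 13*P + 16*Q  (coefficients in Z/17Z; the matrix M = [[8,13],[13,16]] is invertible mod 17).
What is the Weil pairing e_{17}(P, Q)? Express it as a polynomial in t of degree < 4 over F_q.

160580480284910 + 106885290007452*t + 74830795991247*t^2 + 11258059519232*t^3

The 17-Weil pairing on E[17] over F_{166850133505009} is alternating-bilinear: e_{17}(P',Q') = e_{17}(P,Q)^det(M).
So e_{17}(P,Q) = e_{17}(P',Q')^{12}, since 10*12 = 1 mod 17.
Double-and-add over 10001: 5-1 doublings, 2-1 additions; each step l_{T,T}/v_{2T} or l_{T,P'}/v at Q'+S for random S.
Miller gives e_{17}(P',Q') = 77873218058580 + 55943110581690*t + 83895456131915*t^2 + 5707413416953*t^3 in F_{166850133505009^4}.
Hence e(P,Q) = 160580480284910 + 106885290007452*t + 74830795991247*t^2 + 11258059519232*t^3 in F_{166850133505009^4}^*.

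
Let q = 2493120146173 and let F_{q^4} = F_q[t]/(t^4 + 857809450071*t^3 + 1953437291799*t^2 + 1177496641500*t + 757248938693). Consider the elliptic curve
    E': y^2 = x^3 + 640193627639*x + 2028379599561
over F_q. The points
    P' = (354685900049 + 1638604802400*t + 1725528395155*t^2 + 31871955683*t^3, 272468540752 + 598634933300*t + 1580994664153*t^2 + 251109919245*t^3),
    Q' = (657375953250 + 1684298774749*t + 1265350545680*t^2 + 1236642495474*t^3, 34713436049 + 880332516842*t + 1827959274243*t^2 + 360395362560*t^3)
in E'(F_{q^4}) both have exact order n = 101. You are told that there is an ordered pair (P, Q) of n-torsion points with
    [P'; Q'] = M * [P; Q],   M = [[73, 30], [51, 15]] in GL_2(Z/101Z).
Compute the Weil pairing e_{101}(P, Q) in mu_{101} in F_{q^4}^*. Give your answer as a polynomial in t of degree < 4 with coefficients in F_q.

Under M = [[73,30],[51,15]] in GL_2(Z/101), e_{101}(P',Q') = e_{101}(P,Q)^(73*15-30*51 mod 101).
Inverting 70 mod 101: 13. Thus e_{101}(P,Q) = e(P',Q')^{13}.
Build f_{101,P'} and f_{101,Q'} via the 7-bit ladder of 101=1100101_2; evaluate at shifted divisors; quotient in F_{2493120146173^4}.
f_P(D_Q)/f_Q(D_P) = 1941875383688 + 2379733614897*t + 1675822432922*t^2 + 2192882769074*t^3.
e_{101}(P,Q) = (1941875383688 + 2379733614897*t + 1675822432922*t^2 + 2192882769074*t^3)^{13} = 1471401909038 + 1687615384345*t + 784250079148*t^2 + 1334815812147*t^3.

1471401909038 + 1687615384345*t + 784250079148*t^2 + 1334815812147*t^3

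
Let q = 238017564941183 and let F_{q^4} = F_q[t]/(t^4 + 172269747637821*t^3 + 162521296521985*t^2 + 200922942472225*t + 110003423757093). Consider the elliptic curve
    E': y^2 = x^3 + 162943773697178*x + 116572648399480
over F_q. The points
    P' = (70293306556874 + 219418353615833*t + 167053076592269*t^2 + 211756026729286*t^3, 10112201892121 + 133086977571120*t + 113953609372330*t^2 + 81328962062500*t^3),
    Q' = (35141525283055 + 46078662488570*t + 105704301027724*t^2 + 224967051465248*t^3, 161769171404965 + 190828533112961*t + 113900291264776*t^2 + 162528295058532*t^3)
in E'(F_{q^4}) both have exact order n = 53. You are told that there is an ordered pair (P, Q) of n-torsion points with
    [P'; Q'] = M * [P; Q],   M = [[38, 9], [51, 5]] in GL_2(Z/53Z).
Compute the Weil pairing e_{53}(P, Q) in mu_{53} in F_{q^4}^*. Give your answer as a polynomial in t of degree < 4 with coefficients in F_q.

155737656656232 + 150331104915622*t + 165343647906984*t^2 + 60829365302326*t^3

e_{53}(aP+bQ,cP+dQ) = e_{53}(P,Q)^(ad-bc); with (a,b,c,d)=(38,9,51,5) this gives the det-53 law.
Hence e(P,Q) = e(P',Q')^{13} where 13 = 49^{-1} mod 53.
Run Miller on y^2=x^3+162943773697178*x+116572648399480 over F_{238017564941183}: ladder 110101 (6 bits); e = f_P(D_Q)/f_Q(D_P).
e_{53}(P',Q') = 83223773662016 + 32704479081151*t + 138638995287622*t^2 + 99220018426290*t^3.
Hence e(P,Q) = 155737656656232 + 150331104915622*t + 165343647906984*t^2 + 60829365302326*t^3 in F_{238017564941183^4}^*.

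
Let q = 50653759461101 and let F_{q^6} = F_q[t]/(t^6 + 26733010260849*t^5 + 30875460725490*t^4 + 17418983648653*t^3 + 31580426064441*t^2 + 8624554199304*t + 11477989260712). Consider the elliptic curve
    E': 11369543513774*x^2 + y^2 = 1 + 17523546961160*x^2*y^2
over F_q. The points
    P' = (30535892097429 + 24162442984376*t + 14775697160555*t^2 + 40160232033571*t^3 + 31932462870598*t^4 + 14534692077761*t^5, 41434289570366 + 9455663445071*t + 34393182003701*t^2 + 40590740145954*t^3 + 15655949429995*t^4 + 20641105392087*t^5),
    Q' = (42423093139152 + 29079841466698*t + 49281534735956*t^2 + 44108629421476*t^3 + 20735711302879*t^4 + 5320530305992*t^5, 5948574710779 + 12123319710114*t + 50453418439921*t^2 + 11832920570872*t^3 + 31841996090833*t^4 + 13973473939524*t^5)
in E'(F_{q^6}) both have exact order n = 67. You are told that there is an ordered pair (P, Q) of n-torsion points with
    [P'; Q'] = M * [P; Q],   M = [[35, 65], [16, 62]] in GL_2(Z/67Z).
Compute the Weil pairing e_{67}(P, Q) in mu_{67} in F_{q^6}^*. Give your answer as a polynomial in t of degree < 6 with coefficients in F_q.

43091995984758 + 43657734173140*t + 50354124461138*t^2 + 4427992232036*t^3 + 19349938251404*t^4 + 29102832811511*t^5

Alternating bilinearity on E[67] (values in mu_{67} in F_{50653759461101^6}) gives e(P',Q') = e(P,Q)^det(M).
35*62 - 65*16 = 1130; reduced mod 67: det = 58, inverse 52.
Edwards a_E,d_E -> Montgomery A=23420701467835,B=25994950328362 -> Weierstrass 5412748498817,18879505198371 via alpha=38584688053223,beta=23788378868704.
7-bit Miller (1000011) on E'/F_{50653759461101} with a'=5412748498817, b'=18879505198371: accumulate tangent/chord ratios at Q'+S and P'+S'.
f_P(D_Q)/f_Q(D_P) = 5126043993188 + 15642869702298*t + 32275958473200*t^2 + 38723083918775*t^3 + 41730086768821*t^4 + 1290960419382*t^5.
Hence e(P,Q) = 43091995984758 + 43657734173140*t + 50354124461138*t^2 + 4427992232036*t^3 + 19349938251404*t^4 + 29102832811511*t^5 in F_{50653759461101^6}^*.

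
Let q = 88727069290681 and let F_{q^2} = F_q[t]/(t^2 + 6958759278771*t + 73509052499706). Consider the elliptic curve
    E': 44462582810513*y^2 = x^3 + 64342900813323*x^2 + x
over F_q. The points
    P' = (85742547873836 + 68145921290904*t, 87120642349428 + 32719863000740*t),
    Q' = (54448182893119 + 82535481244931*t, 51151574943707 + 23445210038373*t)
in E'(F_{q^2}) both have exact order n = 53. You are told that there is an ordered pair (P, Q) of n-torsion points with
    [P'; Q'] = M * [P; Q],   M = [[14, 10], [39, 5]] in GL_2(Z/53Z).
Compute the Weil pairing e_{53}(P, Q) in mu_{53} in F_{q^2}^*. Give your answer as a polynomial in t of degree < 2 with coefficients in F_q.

e_{53}(aP+bQ,cP+dQ) = e_{53}(P,Q)^(ad-bc); with (a,b,c,d)=(14,10,39,5) this gives the det-53 law.
Inverting 51 mod 53: 26. Thus e_{53}(P,Q) = e(P',Q')^{26}.
Set x_W=6093645776923*u+72694951325117, y_W=6093645776923*v; then E': y_W^2=x_W^3+60781778485303*x_W+32919827916780.
Run Miller on y^2=x^3+60781778485303*x+32919827916780 over F_{88727069290681}: ladder 110101 (6 bits); e = f_P(D_Q)/f_Q(D_P).
e_{53}(P',Q') = 72114927823000 + 74285107258040*t.
Finally e_{53}(P,Q) = 88005996859356 + 76756867508773*t.

88005996859356 + 76756867508773*t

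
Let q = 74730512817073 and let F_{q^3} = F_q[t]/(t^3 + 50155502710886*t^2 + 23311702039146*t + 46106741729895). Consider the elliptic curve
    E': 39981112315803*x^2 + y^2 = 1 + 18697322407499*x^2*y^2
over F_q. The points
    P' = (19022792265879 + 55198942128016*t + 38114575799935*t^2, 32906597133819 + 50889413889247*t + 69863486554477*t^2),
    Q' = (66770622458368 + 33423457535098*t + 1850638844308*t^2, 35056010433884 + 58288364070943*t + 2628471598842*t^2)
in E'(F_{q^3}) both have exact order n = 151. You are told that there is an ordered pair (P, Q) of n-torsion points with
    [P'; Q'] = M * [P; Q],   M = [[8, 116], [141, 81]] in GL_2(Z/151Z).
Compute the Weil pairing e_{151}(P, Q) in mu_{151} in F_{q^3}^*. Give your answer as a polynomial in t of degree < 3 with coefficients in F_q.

8582636406234 + 32080038577548*t + 32950078001142*t^2

e_{151} is bilinear + alternating on E[151], so e_{151}(8*P + 116*Q, 141*P + 81*Q) = e_{151}(P,Q)^(8*81-116*141).
det(M) mod 151 = 147; its inverse in (Z/151)^* is 113 (check: 147*113 mod 151 = 1).
Edwards a_E,d_E -> Montgomery A=11197981738475,B=17824880296690 -> Weierstrass 17919419249544,37558474537660 via alpha=59600080998599,beta=5320947477076.
8-bit Miller (10010111) on E'/F_{74730512817073} with a'=17919419249544, b'=37558474537660: accumulate tangent/chord ratios at Q'+S and P'+S'.
So e_{151}(P',Q') = 21725482454167 + 41719602209171*t + 33132572898822*t^2.
Finally e_{151}(P,Q) = 8582636406234 + 32080038577548*t + 32950078001142*t^2.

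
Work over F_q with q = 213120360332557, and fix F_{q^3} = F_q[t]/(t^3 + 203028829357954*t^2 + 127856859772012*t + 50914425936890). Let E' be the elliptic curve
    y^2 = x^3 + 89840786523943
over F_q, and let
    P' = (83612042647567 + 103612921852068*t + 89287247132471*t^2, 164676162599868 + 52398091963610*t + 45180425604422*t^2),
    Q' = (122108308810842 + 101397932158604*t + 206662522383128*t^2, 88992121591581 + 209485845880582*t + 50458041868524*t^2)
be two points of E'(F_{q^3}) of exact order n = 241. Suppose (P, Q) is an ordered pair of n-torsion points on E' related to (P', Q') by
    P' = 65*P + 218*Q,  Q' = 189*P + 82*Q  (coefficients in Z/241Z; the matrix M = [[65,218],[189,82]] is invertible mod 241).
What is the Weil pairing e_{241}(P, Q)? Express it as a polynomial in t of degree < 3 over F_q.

124595024295445 + 114943026433155*t + 644918323415*t^2

Under M = [[65,218],[189,82]] in GL_2(Z/241), e_{241}(P',Q') = e_{241}(P,Q)^(65*82-218*189 mod 241).
65*82 - 218*189 = -35872; reduced mod 241: det = 37, inverse 228.
8-bit Miller (11110001) on E'/F_{213120360332557} with a'=0, b'=89840786523943: accumulate tangent/chord ratios at Q'+S and P'+S'.
Miller gives e_{241}(P',Q') = 178910191004914 + 148331366025293*t + 149310051619489*t^2 in F_{213120360332557^3}.
Raise to 228: e(P,Q) = 124595024295445 + 114943026433155*t + 644918323415*t^2 in mu_{241}.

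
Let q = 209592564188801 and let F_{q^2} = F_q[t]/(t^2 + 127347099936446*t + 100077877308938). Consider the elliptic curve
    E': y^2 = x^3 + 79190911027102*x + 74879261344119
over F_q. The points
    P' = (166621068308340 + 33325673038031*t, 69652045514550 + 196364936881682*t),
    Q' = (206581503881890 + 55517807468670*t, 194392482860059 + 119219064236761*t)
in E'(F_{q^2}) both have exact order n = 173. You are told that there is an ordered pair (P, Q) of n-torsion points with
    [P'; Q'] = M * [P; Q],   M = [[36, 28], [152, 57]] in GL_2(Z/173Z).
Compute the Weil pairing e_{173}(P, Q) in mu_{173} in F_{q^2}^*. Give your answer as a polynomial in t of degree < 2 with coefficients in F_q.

6899393089135 + 135542272240331*t

e_{173}(aP+bQ,cP+dQ) = e_{173}(P,Q)^(ad-bc); with (a,b,c,d)=(36,28,152,57) this gives the det-173 law.
det M = 36*57 - 28*152 = -2204 = 45 (mod 173); 45^{-1} = 50 (mod 173).
n = 173 = (10101101)_2 (8 bits, wt 5); accumulate f_{173,P'}(Q'+S)/f_{173,P'}(S) along the 7-step ladder.
e_{173}(P',Q') = 62914611391728 + 108330553632704*t.
(62914611391728 + 108330553632704*t)^{50} mod (209592564188801,f) = 6899393089135 + 135542272240331*t.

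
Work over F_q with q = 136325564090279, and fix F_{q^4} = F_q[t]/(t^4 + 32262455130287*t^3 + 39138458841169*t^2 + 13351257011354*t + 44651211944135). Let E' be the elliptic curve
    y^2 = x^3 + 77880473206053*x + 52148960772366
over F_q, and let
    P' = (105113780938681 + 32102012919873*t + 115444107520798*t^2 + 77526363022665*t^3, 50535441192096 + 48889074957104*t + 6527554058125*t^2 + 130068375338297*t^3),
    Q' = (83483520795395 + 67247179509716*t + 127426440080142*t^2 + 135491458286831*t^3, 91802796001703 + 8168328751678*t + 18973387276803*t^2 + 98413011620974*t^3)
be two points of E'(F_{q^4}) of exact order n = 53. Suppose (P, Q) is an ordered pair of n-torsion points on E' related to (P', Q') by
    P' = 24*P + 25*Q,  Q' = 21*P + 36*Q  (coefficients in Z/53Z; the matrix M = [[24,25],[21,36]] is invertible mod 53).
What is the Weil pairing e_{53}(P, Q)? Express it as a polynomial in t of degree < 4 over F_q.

Since e_{53}(P,P)=e_{53}(Q,Q)=1 and e_{53}(Q,P)=e_{53}(P,Q)^{-1}, expanding e_{53}(24*P + 25*Q,21*P + 36*Q) leaves e(P,Q)^det(M).
Inverting 21 mod 53: 48. Thus e_{53}(P,Q) = e(P',Q')^{48}.
Miller loop for e_{53} over F_{136325564090279^4}: bits of 53 = 110101; 5 double steps + 3 add steps, l/v at each.
So e_{53}(P',Q') = 111118997225525 + 23262847544925*t + 116554917141785*t^2 + 47970608291384*t^3.
Raise to 48: e(P,Q) = 6200651020198 + 35125357274341*t + 27058737262277*t^2 + 28905426396546*t^3 in mu_{53}.

6200651020198 + 35125357274341*t + 27058737262277*t^2 + 28905426396546*t^3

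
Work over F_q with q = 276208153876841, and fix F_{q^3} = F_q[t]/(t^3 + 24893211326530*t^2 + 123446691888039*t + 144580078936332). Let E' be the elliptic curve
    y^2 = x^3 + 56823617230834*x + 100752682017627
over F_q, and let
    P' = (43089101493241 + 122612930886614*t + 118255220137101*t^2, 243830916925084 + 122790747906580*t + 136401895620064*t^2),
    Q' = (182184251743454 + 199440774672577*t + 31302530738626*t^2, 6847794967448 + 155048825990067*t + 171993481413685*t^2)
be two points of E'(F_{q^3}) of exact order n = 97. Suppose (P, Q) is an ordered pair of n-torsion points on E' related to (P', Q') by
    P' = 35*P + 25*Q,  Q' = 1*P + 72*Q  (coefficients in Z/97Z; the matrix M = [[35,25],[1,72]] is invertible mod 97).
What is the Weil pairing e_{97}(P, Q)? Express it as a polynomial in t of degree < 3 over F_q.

232043768087622 + 93439147258619*t + 9401782343620*t^2

Under M = [[35,25],[1,72]] in GL_2(Z/97), e_{97}(P',Q') = e_{97}(P,Q)^(35*72-25*1 mod 97).
det(M) mod 97 = 70; its inverse in (Z/97)^* is 79 (check: 70*79 mod 97 = 1).
Miller loop for e_{97} over F_{276208153876841^3}: bits of 97 = 1100001; 6 double steps + 2 add steps, l/v at each.
Miller gives e_{97}(P',Q') = 126660932925933 + 258643529677007*t + 20808119835242*t^2 in F_{276208153876841^3}.
Raise to 79: e(P,Q) = 232043768087622 + 93439147258619*t + 9401782343620*t^2 in mu_{97}.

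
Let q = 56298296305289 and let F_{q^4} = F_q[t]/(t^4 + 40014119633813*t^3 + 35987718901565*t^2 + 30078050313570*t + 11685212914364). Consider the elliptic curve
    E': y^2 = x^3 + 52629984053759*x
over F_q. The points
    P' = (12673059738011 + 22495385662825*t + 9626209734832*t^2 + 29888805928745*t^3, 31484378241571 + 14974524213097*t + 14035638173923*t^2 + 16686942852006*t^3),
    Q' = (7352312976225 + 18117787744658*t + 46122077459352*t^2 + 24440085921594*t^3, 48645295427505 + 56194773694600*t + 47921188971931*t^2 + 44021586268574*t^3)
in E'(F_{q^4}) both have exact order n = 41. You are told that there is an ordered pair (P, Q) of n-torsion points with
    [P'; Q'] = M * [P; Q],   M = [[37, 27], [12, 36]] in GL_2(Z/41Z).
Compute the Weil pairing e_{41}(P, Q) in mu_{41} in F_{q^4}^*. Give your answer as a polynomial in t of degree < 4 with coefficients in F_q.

32680398731267 + 25451869680391*t + 27474939417883*t^2 + 31223284333400*t^3

e_{41}(aP+bQ,cP+dQ) = e_{41}(P,Q)^(ad-bc); with (a,b,c,d)=(37,27,12,36) this gives the det-41 law.
det M = 37*36 - 27*12 = 1008 = 24 (mod 41); 24^{-1} = 12 (mod 41).
Run Miller on y^2=x^3+52629984053759*x over F_{56298296305289}: ladder 101001 (6 bits); e = f_P(D_Q)/f_Q(D_P).
The quotient is 35193136092275 + 35689015315857*t + 16399846245235*t^2 + 3033534901746*t^3.
Hence e(P,Q) = 32680398731267 + 25451869680391*t + 27474939417883*t^2 + 31223284333400*t^3 in F_{56298296305289^4}^*.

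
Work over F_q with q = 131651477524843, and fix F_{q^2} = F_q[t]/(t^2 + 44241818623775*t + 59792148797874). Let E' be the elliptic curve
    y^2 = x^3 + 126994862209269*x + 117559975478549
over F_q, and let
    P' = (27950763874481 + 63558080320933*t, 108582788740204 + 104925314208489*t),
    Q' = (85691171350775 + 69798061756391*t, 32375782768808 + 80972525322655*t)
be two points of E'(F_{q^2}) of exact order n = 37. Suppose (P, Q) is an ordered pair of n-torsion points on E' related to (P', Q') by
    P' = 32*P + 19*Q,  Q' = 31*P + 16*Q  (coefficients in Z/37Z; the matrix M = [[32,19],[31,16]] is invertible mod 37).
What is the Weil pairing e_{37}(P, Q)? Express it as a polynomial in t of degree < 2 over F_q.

58854825046406 + 131392507535952*t

e_{37}(aP+bQ,cP+dQ) = e_{37}(P,Q)^(ad-bc); with (a,b,c,d)=(32,19,31,16) this gives the det-37 law.
Inverting 34 mod 37: 12. Thus e_{37}(P,Q) = e(P',Q')^{12}.
Build f_{37,P'} and f_{37,Q'} via the 6-bit ladder of 37=100101_2; evaluate at shifted divisors; quotient in F_{131651477524843^2}.
e_{37}(P',Q') = 69300024135979 + 22889563877475*t.
Thus e_{37}(P,Q) = 58854825046406 + 131392507535952*t.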